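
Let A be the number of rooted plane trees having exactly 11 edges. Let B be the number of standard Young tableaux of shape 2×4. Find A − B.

58772

Rooted ordered trees with n edges are counted by C_n; here n = 11. So A = C_11 = 58786.
Standard Young tableaux of shape 2×n are counted by C_n; here n = 4. So B = C_4 = 14.
A − B = 58786 − 14 = 58772.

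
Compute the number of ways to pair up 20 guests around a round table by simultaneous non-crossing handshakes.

With 20 = 2·10 people, non-crossing handshake pairings are non-crossing perfect matchings on a circle, counted by C_10.
C_10 = 16796.

16796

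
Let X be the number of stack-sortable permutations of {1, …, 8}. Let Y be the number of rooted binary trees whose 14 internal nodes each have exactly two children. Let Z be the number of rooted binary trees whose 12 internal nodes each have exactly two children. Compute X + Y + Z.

By Knuth's characterisation, the stack-sortable permutations of length 8 are the 231-avoiders, numbering C_8. So X = C_8 = 1430.
Full binary trees with n internal nodes are counted by C_n; here n = 14. So Y = C_14 = 2674440.
The number of full binary trees on 12 internal nodes is the Catalan number C_12. So Z = C_12 = 208012.
X + Y + Z = 1430 + 2674440 + 208012 = 2883882.

2883882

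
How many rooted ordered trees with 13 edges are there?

Rooted ordered trees with n edges are counted by C_n; here n = 13.
C_13 = C(26,13)/14 = 10400600/14 = 742900.

742900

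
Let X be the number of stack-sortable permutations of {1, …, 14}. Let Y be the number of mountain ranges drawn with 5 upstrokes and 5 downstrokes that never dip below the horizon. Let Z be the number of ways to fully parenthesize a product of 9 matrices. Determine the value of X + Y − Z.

By Knuth's characterisation, the stack-sortable permutations of length 14 are the 231-avoiders, numbering C_14. So X = C_14 = 2674440.
Dyck paths of semilength n (length 2n) are counted by C_n; here n = 5. So Y = C_5 = 42.
Bracketing 9 factors into binary products is counted by C_{9−1} = C_8. So Z = C_8 = 1430.
X + Y − Z = 2674440 + 42 − 1430 = 2673052.

2673052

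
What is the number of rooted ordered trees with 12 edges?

208012

Rooted ordered trees with n edges are counted by C_n; here n = 12.
C_12 = C(24,12)/13 = 2704156/13 = 208012.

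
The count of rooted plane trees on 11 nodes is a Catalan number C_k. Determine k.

A rooted plane tree on 11 nodes has 10 edges, and such trees are counted by C_10.

10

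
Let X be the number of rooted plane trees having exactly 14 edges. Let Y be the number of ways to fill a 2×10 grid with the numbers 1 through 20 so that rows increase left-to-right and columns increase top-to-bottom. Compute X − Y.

2657644

Rooted ordered trees with n edges are counted by C_n; here n = 14. So X = C_14 = 2674440.
By the hook-length formula (or a Dyck-path bijection), SYT of shape 2×10 number C_10. So Y = C_10 = 16796.
X − Y = 2674440 − 16796 = 2657644.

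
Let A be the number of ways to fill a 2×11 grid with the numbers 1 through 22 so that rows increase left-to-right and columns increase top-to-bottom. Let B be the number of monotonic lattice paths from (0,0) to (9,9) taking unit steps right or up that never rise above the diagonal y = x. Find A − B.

Standard Young tableaux of shape 2×n are counted by C_n; here n = 11. So A = C_11 = 58786.
Monotone paths in an n×n grid that stay weakly below the diagonal are counted by C_n; here n = 9. So B = C_9 = 4862.
A − B = 58786 − 4862 = 53924.

53924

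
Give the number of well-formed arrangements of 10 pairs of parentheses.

With 10 pairs the number of balanced bracket strings is the Catalan number C_10.
C_10 = C(20,10)/11 = 184756/11 = 16796.

16796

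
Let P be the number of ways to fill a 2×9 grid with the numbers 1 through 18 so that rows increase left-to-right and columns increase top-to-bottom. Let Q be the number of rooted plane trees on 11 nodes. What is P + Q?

By the hook-length formula (or a Dyck-path bijection), SYT of shape 2×9 number C_9. So P = C_9 = 4862.
A rooted plane tree on 11 nodes has 10 edges, and such trees are counted by C_10. So Q = C_10 = 16796.
P + Q = 4862 + 16796 = 21658.

21658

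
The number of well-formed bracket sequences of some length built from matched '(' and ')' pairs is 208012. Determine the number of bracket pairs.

Balanced strings of n bracket-pairs are counted by C_n; 208012 = C_12.

12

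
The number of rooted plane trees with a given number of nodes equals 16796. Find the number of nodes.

Rooted ordered trees on m nodes are counted by C_{m−1}. The Catalan number equal to 16796 is C_10.
So the index is 10, and the number of nodes is 10 + 1 = 11.

11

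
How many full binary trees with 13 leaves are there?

208012

Full binary trees with 13 leaves have 13−1 = 12 internal nodes, so there are C_12 of them.
C_12 = C_11 · 2(2·11+1)/(11+2) = 58786 · 46/13 = 208012.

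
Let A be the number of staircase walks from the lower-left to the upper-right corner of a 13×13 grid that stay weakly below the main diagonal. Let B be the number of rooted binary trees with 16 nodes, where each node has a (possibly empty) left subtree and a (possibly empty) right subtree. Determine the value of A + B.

36100570

Monotone paths in an n×n grid that stay weakly below the diagonal are counted by C_n; here n = 13. So A = C_13 = 742900.
There are C_n binary search tree shapes on n keys; with n = 16 that is C_16. So B = C_16 = 35357670.
A + B = 742900 + 35357670 = 36100570.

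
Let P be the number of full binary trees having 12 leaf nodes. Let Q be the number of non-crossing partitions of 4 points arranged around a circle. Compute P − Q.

A full binary tree with L leaves has L−1 internal nodes and is counted by C_{L−1}; L = 12 gives C_11. So P = C_11 = 58786.
The non-crossing partitions of [4] form a lattice of size C_4. So Q = C_4 = 14.
P − Q = 58786 − 14 = 58772.

58772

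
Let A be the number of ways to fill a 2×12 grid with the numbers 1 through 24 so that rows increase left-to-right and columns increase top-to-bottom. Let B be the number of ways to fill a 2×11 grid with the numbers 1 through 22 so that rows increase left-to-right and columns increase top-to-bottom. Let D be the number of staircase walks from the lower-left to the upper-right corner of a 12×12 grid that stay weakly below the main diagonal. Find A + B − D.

58786

By the hook-length formula (or a Dyck-path bijection), SYT of shape 2×12 number C_12. So A = C_12 = 208012.
By the hook-length formula (or a Dyck-path bijection), SYT of shape 2×11 number C_11. So B = C_11 = 58786.
Monotone paths in an n×n grid that stay weakly below the diagonal are counted by C_n; here n = 12. So D = C_12 = 208012.
A + B − D = 208012 + 58786 − 208012 = 58786.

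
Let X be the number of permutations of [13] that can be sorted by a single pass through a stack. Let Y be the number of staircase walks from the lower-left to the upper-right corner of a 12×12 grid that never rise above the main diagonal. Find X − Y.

By Knuth's characterisation, the stack-sortable permutations of length 13 are the 231-avoiders, numbering C_13. So X = C_13 = 742900.
Sub-diagonal monotone paths from (0,0) to (12,12) biject with Dyck paths of semilength 12, giving C_12. So Y = C_12 = 208012.
X − Y = 742900 − 208012 = 534888.

534888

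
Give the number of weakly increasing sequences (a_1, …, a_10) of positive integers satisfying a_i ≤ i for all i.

Weakly increasing sequences with a_i ≤ i biject with Dyck paths of semilength 10, so there are C_10.
C_10 = C(20,10)/11 = 184756/11 = 16796.

16796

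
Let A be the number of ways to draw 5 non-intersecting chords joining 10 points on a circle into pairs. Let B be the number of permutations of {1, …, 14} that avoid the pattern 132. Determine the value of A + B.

2674482

Pairing 10 circle points by 5 non-crossing chords gives C_5 matchings. So A = C_5 = 42.
Permutations of [n] avoiding any single length-3 pattern are counted by C_n; here n = 14. So B = C_14 = 2674440.
A + B = 42 + 2674440 = 2674482.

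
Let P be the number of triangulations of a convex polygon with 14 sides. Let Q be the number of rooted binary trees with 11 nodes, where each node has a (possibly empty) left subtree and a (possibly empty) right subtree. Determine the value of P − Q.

The number of triangulations of a 14-gon is the Catalan number C_12 (index = sides − 2). So P = C_12 = 208012.
Rooted binary trees with 11 nodes (each child slot possibly empty) number C_11. So Q = C_11 = 58786.
P − Q = 208012 − 58786 = 149226.

149226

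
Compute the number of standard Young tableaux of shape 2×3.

By the hook-length formula (or a Dyck-path bijection), SYT of shape 2×3 number C_3.
C_3 = C(6,3)/4 = 20/4 = 5.

5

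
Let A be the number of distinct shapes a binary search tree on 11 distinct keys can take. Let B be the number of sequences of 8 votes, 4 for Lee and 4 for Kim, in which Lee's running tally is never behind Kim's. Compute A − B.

Rooted binary trees with 11 nodes (each child slot possibly empty) number C_11. So A = C_11 = 58786.
Ballot sequences with n votes each where one side never trails are Dyck words, counted by C_n; here n = 4. So B = C_4 = 14.
A − B = 58786 − 14 = 58772.

58772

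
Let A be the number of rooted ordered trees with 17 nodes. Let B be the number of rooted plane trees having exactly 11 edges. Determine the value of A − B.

A rooted plane tree on 17 nodes has 16 edges, and such trees are counted by C_16. So A = C_16 = 35357670.
Rooted ordered trees with n edges are counted by C_n; here n = 11. So B = C_11 = 58786.
A − B = 35357670 − 58786 = 35298884.

35298884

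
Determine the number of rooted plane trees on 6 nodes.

42

A rooted plane tree on 6 nodes has 5 edges, and such trees are counted by C_5.
C_5 = C(10,5)/6 = 252/6 = 42.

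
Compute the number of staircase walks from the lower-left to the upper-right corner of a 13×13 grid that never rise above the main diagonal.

742900

Monotone paths in an n×n grid that stay weakly below the diagonal are counted by C_n; here n = 13.
C_13 = C_12 · 2(2·12+1)/(12+2) = 208012 · 50/14 = 742900.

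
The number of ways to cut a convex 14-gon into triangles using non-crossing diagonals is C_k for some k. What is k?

12

Triangulations of a convex m-gon are counted by C_{m−2}; with m = 14 this is C_12.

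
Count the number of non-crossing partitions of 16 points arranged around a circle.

The non-crossing partitions of [16] form a lattice of size C_16.
C_16 = 35357670.

35357670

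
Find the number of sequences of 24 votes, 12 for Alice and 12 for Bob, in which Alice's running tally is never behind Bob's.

Reading a vote for the leader as '(' and for the other as ')' turns such a sequence into a balanced string of 12 pairs, so the count is C_12.
C_12 = C(24,12)/13 = 2704156/13 = 208012.

208012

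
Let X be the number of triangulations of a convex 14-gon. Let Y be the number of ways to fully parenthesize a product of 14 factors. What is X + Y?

The number of triangulations of a 14-gon is the Catalan number C_12 (index = sides − 2). So X = C_12 = 208012.
Parenthesizations of m factors correspond to full binary trees with m leaves, counted by C_{m−1}; m = 14 gives C_13. So Y = C_13 = 742900.
X + Y = 208012 + 742900 = 950912.

950912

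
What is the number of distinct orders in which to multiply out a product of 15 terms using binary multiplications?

Parenthesizations of m factors correspond to full binary trees with m leaves, counted by C_{m−1}; m = 15 gives C_14.
C_14 = C(28,14)/15 = 40116600/15 = 2674440.

2674440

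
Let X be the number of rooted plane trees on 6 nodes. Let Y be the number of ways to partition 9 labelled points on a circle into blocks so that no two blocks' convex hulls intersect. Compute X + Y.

Rooted ordered (plane) trees on m nodes have m−1 edges and are counted by C_{m−1}; m = 6 gives C_5. So X = C_5 = 42.
Non-crossing partitions of an n-element set are counted by C_n; here n = 9. So Y = C_9 = 4862.
X + Y = 42 + 4862 = 4904.

4904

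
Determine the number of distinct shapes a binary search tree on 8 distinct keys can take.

1430

Binary trees (left/right distinguished) on n nodes are counted by C_n; here n = 8.
C_8 = C(16,8)/9 = 12870/9 = 1430.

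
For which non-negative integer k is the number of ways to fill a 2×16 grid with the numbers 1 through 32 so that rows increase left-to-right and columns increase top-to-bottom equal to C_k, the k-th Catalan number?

16

By the hook-length formula (or a Dyck-path bijection), SYT of shape 2×16 number C_16.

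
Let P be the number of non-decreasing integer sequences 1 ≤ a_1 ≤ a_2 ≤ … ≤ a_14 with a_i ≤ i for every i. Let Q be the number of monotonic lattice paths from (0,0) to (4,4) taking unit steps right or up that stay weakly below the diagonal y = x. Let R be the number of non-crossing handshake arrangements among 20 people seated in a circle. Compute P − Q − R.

2657630

Weakly increasing sequences with a_i ≤ i biject with Dyck paths of semilength 14, so there are C_14. So P = C_14 = 2674440.
Sub-diagonal monotone paths from (0,0) to (4,4) biject with Dyck paths of semilength 4, giving C_4. So Q = C_4 = 14.
With 20 = 2·10 people, non-crossing handshake pairings are non-crossing perfect matchings on a circle, counted by C_10. So R = C_10 = 16796.
P − Q − R = 2674440 − 14 − 16796 = 2657630.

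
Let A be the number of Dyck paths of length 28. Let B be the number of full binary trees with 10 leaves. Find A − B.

2669578

Paths of 14 up- and 14 down-steps that never dip below the axis are Dyck paths; their count is C_14. So A = C_14 = 2674440.
A full binary tree with L leaves has L−1 internal nodes and is counted by C_{L−1}; L = 10 gives C_9. So B = C_9 = 4862.
A − B = 2674440 − 4862 = 2669578.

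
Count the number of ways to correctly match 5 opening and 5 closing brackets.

With 5 pairs the number of balanced bracket strings is the Catalan number C_5.
C_5 = 42.

42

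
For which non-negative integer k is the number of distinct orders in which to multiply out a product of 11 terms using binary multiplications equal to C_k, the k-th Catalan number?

Parenthesizations of m factors correspond to full binary trees with m leaves, counted by C_{m−1}; m = 11 gives C_10.

10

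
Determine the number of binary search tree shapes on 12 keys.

208012

Rooted binary trees with 12 nodes (each child slot possibly empty) number C_12.
C_12 = 208012.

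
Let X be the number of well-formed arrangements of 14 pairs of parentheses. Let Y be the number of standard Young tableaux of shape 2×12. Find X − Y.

A balanced arrangement of 14 bracket pairs is a Dyck word of semilength 14, so the count is C_14. So X = C_14 = 2674440.
Standard Young tableaux of shape 2×n are counted by C_n; here n = 12. So Y = C_12 = 208012.
X − Y = 2674440 − 208012 = 2466428.

2466428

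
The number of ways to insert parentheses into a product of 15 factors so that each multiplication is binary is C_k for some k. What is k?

Ways to associate a product of 15 factors correspond to binary trees on 15 leaves, so the count is C_14.

14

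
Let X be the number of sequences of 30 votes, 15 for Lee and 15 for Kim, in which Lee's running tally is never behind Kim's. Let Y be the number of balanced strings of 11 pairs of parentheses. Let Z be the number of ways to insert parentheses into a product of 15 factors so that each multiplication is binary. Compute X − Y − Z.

Ballot sequences with n votes each where one side never trails are Dyck words, counted by C_n; here n = 15. So X = C_15 = 9694845.
With 11 pairs the number of balanced bracket strings is the Catalan number C_11. So Y = C_11 = 58786.
Parenthesizations of m factors correspond to full binary trees with m leaves, counted by C_{m−1}; m = 15 gives C_14. So Z = C_14 = 2674440.
X − Y − Z = 9694845 − 58786 − 2674440 = 6961619.

6961619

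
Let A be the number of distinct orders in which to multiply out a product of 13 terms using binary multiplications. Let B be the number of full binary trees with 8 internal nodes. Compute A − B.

Parenthesizations of m factors correspond to full binary trees with m leaves, counted by C_{m−1}; m = 13 gives C_12. So A = C_12 = 208012.
The number of full binary trees on 8 internal nodes is the Catalan number C_8. So B = C_8 = 1430.
A − B = 208012 − 1430 = 206582.

206582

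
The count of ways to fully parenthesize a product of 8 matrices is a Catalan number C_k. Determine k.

7

Bracketing 8 factors into binary products is counted by C_{8−1} = C_7.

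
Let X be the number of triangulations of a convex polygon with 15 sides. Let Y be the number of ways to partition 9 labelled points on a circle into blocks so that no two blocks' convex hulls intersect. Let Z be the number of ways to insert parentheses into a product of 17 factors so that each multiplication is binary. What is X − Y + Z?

36095708

Triangulations of a convex m-gon are counted by C_{m−2}; with m = 15 this is C_13. So X = C_13 = 742900.
The non-crossing partitions of [9] form a lattice of size C_9. So Y = C_9 = 4862.
Bracketing 17 factors into binary products is counted by C_{17−1} = C_16. So Z = C_16 = 35357670.
X − Y + Z = 742900 − 4862 + 35357670 = 36095708.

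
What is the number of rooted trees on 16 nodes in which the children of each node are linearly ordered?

Rooted ordered (plane) trees on m nodes have m−1 edges and are counted by C_{m−1}; m = 16 gives C_15.
C_15 = C(30,15)/16 = 155117520/16 = 9694845.

9694845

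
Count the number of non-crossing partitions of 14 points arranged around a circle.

Non-crossing partitions of an n-element set are counted by C_n; here n = 14.
C_14 = C_13 · 2(2·13+1)/(13+2) = 742900 · 54/15 = 2674440.

2674440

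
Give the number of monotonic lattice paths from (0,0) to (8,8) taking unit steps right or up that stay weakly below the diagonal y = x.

1430

Monotone paths in an n×n grid that stay weakly below the diagonal are counted by C_n; here n = 8.
C_8 = C_7 · 2(2·7+1)/(7+2) = 429 · 30/9 = 1430.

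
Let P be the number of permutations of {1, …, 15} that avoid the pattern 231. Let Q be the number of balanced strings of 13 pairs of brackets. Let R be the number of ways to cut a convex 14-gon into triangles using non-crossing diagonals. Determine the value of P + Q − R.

10229733

Permutations of [n] avoiding any single length-3 pattern are counted by C_n; here n = 15. So P = C_15 = 9694845.
With 13 pairs the number of balanced bracket strings is the Catalan number C_13. So Q = C_13 = 742900.
A convex 14-gon is triangulated into 12 triangles, and the number of such triangulations is the Catalan number C_{14−2} = C_12. So R = C_12 = 208012.
P + Q − R = 9694845 + 742900 − 208012 = 10229733.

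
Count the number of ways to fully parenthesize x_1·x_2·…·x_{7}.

Parenthesizations of m factors correspond to full binary trees with m leaves, counted by C_{m−1}; m = 7 gives C_6.
C_6 = 132.

132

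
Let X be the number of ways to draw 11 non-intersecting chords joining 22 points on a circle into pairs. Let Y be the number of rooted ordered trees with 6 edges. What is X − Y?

58654

Pairing 22 circle points by 11 non-crossing chords gives C_11 matchings. So X = C_11 = 58786.
Rooted ordered trees with n edges are counted by C_n; here n = 6. So Y = C_6 = 132.
X − Y = 58786 − 132 = 58654.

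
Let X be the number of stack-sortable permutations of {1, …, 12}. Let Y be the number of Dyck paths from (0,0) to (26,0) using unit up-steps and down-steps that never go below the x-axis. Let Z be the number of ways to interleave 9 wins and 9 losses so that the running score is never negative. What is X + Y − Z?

946050

Stack-sortable permutations are exactly the 231-avoiding ones, counted by C_n; here n = 12. So X = C_12 = 208012.
Dyck paths of semilength n (length 2n) are counted by C_n; here n = 13. So Y = C_13 = 742900.
Reading a vote for the leader as '(' and for the other as ')' turns such a sequence into a balanced string of 9 pairs, so the count is C_9. So Z = C_9 = 4862.
X + Y − Z = 208012 + 742900 − 4862 = 946050.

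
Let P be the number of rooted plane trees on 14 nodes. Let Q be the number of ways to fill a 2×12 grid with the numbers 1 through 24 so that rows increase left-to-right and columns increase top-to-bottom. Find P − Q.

534888

Rooted ordered (plane) trees on m nodes have m−1 edges and are counted by C_{m−1}; m = 14 gives C_13. So P = C_13 = 742900.
By the hook-length formula (or a Dyck-path bijection), SYT of shape 2×12 number C_12. So Q = C_12 = 208012.
P − Q = 742900 − 208012 = 534888.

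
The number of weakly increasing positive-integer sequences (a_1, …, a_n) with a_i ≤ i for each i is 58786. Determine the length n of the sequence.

Such sub-staircase sequences of length n are counted by C_n. Since C_11 = 58786, the index is 11.

11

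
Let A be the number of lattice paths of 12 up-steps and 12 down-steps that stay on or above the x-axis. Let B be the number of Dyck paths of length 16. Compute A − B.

206582

A Dyck path with 12 up-steps and 12 down-steps has semilength 12, so there are C_12 of them. So A = C_12 = 208012.
Dyck paths of semilength n (length 2n) are counted by C_n; here n = 8. So B = C_8 = 1430.
A − B = 208012 − 1430 = 206582.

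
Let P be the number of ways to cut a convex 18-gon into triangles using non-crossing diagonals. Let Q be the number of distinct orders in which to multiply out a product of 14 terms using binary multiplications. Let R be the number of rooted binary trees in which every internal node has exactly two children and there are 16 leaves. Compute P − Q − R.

Triangulations of a convex m-gon are counted by C_{m−2}; with m = 18 this is C_16. So P = C_16 = 35357670.
Bracketing 14 factors into binary products is counted by C_{14−1} = C_13. So Q = C_13 = 742900.
A full binary tree with L leaves has L−1 internal nodes and is counted by C_{L−1}; L = 16 gives C_15. So R = C_15 = 9694845.
P − Q − R = 35357670 − 742900 − 9694845 = 24919925.

24919925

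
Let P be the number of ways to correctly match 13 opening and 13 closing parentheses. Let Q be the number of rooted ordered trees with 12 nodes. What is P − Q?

A balanced arrangement of 13 bracket pairs is a Dyck word of semilength 13, so the count is C_13. So P = C_13 = 742900.
A rooted plane tree on 12 nodes has 11 edges, and such trees are counted by C_11. So Q = C_11 = 58786.
P − Q = 742900 − 58786 = 684114.

684114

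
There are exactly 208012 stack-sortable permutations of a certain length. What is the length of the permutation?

Stack-sortable permutations of [n] are counted by C_n. The Catalan number equal to 208012 is C_12.

12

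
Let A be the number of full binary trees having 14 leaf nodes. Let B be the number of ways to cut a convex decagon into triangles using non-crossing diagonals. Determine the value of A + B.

744330

Full binary trees with 14 leaves have 14−1 = 13 internal nodes, so there are C_13 of them. So A = C_13 = 742900.
Triangulations of a convex m-gon are counted by C_{m−2}; with m = 10 this is C_8. So B = C_8 = 1430.
A + B = 742900 + 1430 = 744330.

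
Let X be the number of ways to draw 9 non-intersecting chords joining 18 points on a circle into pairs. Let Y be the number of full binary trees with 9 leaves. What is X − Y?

3432

Non-crossing perfect matchings of 2n points on a circle are counted by C_n; with 18 points, n = 9. So X = C_9 = 4862.
A full binary tree with L leaves has L−1 internal nodes and is counted by C_{L−1}; L = 9 gives C_8. So Y = C_8 = 1430.
X − Y = 4862 − 1430 = 3432.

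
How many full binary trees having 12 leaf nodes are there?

58786

Full binary trees with 12 leaves have 12−1 = 11 internal nodes, so there are C_11 of them.
C_11 = C(22,11)/12 = 705432/12 = 58786.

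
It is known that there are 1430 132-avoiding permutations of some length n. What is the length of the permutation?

8

Permutations of [n] avoiding a fixed length-3 pattern are counted by C_n. Since C_8 = 1430, the index is 8.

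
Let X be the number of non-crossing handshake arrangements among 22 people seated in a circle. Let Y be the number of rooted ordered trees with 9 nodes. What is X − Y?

57356

Non-crossing handshake pairings of 2n people are counted by C_n; 22 people gives n = 11. So X = C_11 = 58786.
A rooted plane tree on 9 nodes has 8 edges, and such trees are counted by C_8. So Y = C_8 = 1430.
X − Y = 58786 − 1430 = 57356.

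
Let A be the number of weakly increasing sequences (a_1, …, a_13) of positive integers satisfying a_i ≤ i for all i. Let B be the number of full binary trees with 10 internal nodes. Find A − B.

726104

Weakly increasing sequences with a_i ≤ i biject with Dyck paths of semilength 13, so there are C_13. So A = C_13 = 742900.
The number of full binary trees on 10 internal nodes is the Catalan number C_10. So B = C_10 = 16796.
A − B = 742900 − 16796 = 726104.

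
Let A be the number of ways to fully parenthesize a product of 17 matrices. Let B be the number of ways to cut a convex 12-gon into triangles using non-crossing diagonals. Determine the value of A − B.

35340874

Bracketing 17 factors into binary products is counted by C_{17−1} = C_16. So A = C_16 = 35357670.
A convex 12-gon is triangulated into 10 triangles, and the number of such triangulations is the Catalan number C_{12−2} = C_10. So B = C_10 = 16796.
A − B = 35357670 − 16796 = 35340874.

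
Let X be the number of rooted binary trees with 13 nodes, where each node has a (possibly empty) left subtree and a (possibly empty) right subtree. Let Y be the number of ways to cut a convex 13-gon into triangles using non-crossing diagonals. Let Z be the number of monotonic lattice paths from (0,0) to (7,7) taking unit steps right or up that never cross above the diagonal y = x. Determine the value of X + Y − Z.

801257

Rooted binary trees with 13 nodes (each child slot possibly empty) number C_13. So X = C_13 = 742900.
A convex 13-gon is triangulated into 11 triangles, and the number of such triangulations is the Catalan number C_{13−2} = C_11. So Y = C_11 = 58786.
Monotone paths in an n×n grid that stay weakly below the diagonal are counted by C_n; here n = 7. So Z = C_7 = 429.
X + Y − Z = 742900 + 58786 − 429 = 801257.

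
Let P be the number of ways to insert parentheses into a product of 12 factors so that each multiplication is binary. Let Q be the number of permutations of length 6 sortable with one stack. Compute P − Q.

Parenthesizations of m factors correspond to full binary trees with m leaves, counted by C_{m−1}; m = 12 gives C_11. So P = C_11 = 58786.
By Knuth's characterisation, the stack-sortable permutations of length 6 are the 231-avoiders, numbering C_6. So Q = C_6 = 132.
P − Q = 58786 − 132 = 58654.

58654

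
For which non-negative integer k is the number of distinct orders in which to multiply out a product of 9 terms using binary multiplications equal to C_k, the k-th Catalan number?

8

Parenthesizations of m factors correspond to full binary trees with m leaves, counted by C_{m−1}; m = 9 gives C_8.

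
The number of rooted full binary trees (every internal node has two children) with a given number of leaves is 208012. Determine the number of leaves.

Full binary trees with L leaves are counted by C_{L−1}. The Catalan number equal to 208012 is C_12.
So the index is 12, and the number of leaves is 12 + 1 = 13.

13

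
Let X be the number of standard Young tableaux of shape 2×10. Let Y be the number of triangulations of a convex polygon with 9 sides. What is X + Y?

17225

Standard Young tableaux of shape 2×n are counted by C_n; here n = 10. So X = C_10 = 16796.
Triangulations of a convex m-gon are counted by C_{m−2}; with m = 9 this is C_7. So Y = C_7 = 429.
X + Y = 16796 + 429 = 17225.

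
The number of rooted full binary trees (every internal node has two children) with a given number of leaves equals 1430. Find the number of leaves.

9

Full binary trees with L leaves are counted by C_{L−1}. The Catalan number equal to 1430 is C_8.
So the index is 8, and the number of leaves is 8 + 1 = 9.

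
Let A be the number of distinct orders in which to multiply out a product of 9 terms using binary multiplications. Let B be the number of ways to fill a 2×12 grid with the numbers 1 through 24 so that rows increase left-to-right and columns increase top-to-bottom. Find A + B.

Ways to associate a product of 9 factors correspond to binary trees on 9 leaves, so the count is C_8. So A = C_8 = 1430.
By the hook-length formula (or a Dyck-path bijection), SYT of shape 2×12 number C_12. So B = C_12 = 208012.
A + B = 1430 + 208012 = 209442.

209442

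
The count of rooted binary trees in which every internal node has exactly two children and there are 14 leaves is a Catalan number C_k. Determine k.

Full binary trees with 14 leaves have 14−1 = 13 internal nodes, so there are C_13 of them.

13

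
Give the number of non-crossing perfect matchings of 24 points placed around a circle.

Pairing 24 circle points by 12 non-crossing chords gives C_12 matchings.
C_12 = 208012.

208012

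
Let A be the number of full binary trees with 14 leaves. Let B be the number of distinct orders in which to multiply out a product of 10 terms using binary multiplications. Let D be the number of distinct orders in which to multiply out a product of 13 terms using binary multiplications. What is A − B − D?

530026

A full binary tree with L leaves has L−1 internal nodes and is counted by C_{L−1}; L = 14 gives C_13. So A = C_13 = 742900.
Ways to associate a product of 10 factors correspond to binary trees on 10 leaves, so the count is C_9. So B = C_9 = 4862.
Ways to associate a product of 13 factors correspond to binary trees on 13 leaves, so the count is C_12. So D = C_12 = 208012.
A − B − D = 742900 − 4862 − 208012 = 530026.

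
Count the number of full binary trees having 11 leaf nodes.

16796

Full binary trees with 11 leaves have 11−1 = 10 internal nodes, so there are C_10 of them.
C_10 = C(20,10)/11 = 184756/11 = 16796.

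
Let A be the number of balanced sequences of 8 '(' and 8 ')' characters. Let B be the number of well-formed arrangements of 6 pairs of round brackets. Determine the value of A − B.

1298

A balanced arrangement of 8 bracket pairs is a Dyck word of semilength 8, so the count is C_8. So A = C_8 = 1430.
With 6 pairs the number of balanced bracket strings is the Catalan number C_6. So B = C_6 = 132.
A − B = 1430 − 132 = 1298.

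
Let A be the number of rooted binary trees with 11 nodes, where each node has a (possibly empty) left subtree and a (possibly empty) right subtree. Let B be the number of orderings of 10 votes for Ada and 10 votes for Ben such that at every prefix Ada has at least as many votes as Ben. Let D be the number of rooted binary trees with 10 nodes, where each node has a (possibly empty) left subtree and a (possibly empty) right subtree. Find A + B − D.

58786

Rooted binary trees with 11 nodes (each child slot possibly empty) number C_11. So A = C_11 = 58786.
Ballot sequences with n votes each where one side never trails are Dyck words, counted by C_n; here n = 10. So B = C_10 = 16796.
Rooted binary trees with 10 nodes (each child slot possibly empty) number C_10. So D = C_10 = 16796.
A + B − D = 58786 + 16796 − 16796 = 58786.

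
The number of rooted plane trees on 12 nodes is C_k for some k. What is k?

11

Rooted ordered (plane) trees on m nodes have m−1 edges and are counted by C_{m−1}; m = 12 gives C_11.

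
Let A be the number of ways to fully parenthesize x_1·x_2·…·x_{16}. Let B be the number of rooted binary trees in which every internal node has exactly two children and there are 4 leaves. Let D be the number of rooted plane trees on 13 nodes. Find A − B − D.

Ways to associate a product of 16 factors correspond to binary trees on 16 leaves, so the count is C_15. So A = C_15 = 9694845.
A full binary tree with L leaves has L−1 internal nodes and is counted by C_{L−1}; L = 4 gives C_3. So B = C_3 = 5.
A rooted plane tree on 13 nodes has 12 edges, and such trees are counted by C_12. So D = C_12 = 208012.
A − B − D = 9694845 − 5 − 208012 = 9486828.

9486828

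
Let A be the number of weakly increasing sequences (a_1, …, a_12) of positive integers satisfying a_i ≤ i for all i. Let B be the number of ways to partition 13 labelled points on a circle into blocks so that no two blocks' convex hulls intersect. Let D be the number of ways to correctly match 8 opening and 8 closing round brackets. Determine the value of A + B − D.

949482

Such sub-staircase sequences of length n are counted by C_n; here n = 12. So A = C_12 = 208012.
The non-crossing partitions of [13] form a lattice of size C_13. So B = C_13 = 742900.
Balanced strings of n pairs of brackets are counted by C_n; here n = 8. So D = C_8 = 1430.
A + B − D = 208012 + 742900 − 1430 = 949482.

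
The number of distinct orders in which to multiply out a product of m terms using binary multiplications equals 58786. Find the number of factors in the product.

12

Parenthesizations of m factors are counted by C_{m−1}. Since C_11 = 58786, the index is 11.
So the index is 11, and the number of factors is 11 + 1 = 12.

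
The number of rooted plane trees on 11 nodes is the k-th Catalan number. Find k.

Rooted ordered (plane) trees on m nodes have m−1 edges and are counted by C_{m−1}; m = 11 gives C_10.

10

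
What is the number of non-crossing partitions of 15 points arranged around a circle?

The non-crossing partitions of [15] form a lattice of size C_15.
C_15 = C_14 · 2(2·14+1)/(14+2) = 2674440 · 58/16 = 9694845.

9694845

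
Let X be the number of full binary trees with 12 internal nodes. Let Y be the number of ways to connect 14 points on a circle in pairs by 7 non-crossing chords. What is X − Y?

207583

The number of full binary trees on 12 internal nodes is the Catalan number C_12. So X = C_12 = 208012.
Pairing 14 circle points by 7 non-crossing chords gives C_7 matchings. So Y = C_7 = 429.
X − Y = 208012 − 429 = 207583.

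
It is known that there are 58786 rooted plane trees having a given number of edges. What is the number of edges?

Rooted ordered trees with n edges are counted by C_n. Since C_11 = 58786, the index is 11.

11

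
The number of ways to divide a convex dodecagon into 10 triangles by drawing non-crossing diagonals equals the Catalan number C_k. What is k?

A convex 12-gon is triangulated into 10 triangles, and the number of such triangulations is the Catalan number C_{12−2} = C_10.

10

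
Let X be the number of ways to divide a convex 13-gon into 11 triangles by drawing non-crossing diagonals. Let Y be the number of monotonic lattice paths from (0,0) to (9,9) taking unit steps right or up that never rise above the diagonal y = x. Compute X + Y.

Triangulations of a convex m-gon are counted by C_{m−2}; with m = 13 this is C_11. So X = C_11 = 58786.
Sub-diagonal monotone paths from (0,0) to (9,9) biject with Dyck paths of semilength 9, giving C_9. So Y = C_9 = 4862.
X + Y = 58786 + 4862 = 63648.

63648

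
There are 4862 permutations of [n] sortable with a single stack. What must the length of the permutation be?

Stack-sortable permutations of [n] are counted by C_n. Since C_9 = 4862, the index is 9.

9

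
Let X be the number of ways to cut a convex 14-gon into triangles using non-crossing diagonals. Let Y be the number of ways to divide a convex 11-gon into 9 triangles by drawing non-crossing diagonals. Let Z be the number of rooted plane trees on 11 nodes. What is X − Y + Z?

219946

The number of triangulations of a 14-gon is the Catalan number C_12 (index = sides − 2). So X = C_12 = 208012.
Triangulations of a convex m-gon are counted by C_{m−2}; with m = 11 this is C_9. So Y = C_9 = 4862.
Rooted ordered (plane) trees on m nodes have m−1 edges and are counted by C_{m−1}; m = 11 gives C_10. So Z = C_10 = 16796.
X − Y + Z = 208012 − 4862 + 16796 = 219946.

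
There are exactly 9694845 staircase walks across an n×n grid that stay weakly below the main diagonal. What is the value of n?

Such diagonal-avoiding paths in an n×n grid are counted by C_n; 9694845 = C_15.

15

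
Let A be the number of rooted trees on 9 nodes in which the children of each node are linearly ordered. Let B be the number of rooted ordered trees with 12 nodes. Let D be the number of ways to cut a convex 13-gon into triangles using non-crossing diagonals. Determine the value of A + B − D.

1430

Rooted ordered (plane) trees on m nodes have m−1 edges and are counted by C_{m−1}; m = 9 gives C_8. So A = C_8 = 1430.
Rooted ordered (plane) trees on m nodes have m−1 edges and are counted by C_{m−1}; m = 12 gives C_11. So B = C_11 = 58786.
A convex 13-gon is triangulated into 11 triangles, and the number of such triangulations is the Catalan number C_{13−2} = C_11. So D = C_11 = 58786.
A + B − D = 1430 + 58786 − 58786 = 1430.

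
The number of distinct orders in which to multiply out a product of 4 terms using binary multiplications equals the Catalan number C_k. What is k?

3

Bracketing 4 factors into binary products is counted by C_{4−1} = C_3.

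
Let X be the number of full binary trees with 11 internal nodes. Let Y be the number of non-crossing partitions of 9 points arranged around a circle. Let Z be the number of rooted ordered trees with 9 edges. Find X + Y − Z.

The number of full binary trees on 11 internal nodes is the Catalan number C_11. So X = C_11 = 58786.
Non-crossing partitions of an n-element set are counted by C_n; here n = 9. So Y = C_9 = 4862.
A rooted plane tree with 9 edges has 10 nodes, and the count is C_9. So Z = C_9 = 4862.
X + Y − Z = 58786 + 4862 − 4862 = 58786.

58786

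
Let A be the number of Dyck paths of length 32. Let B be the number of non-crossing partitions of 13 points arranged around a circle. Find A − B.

34614770

Paths of 16 up- and 16 down-steps that never dip below the axis are Dyck paths; their count is C_16. So A = C_16 = 35357670.
The non-crossing partitions of [13] form a lattice of size C_13. So B = C_13 = 742900.
A − B = 35357670 − 742900 = 34614770.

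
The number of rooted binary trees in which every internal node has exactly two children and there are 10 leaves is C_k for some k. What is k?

Full binary trees with 10 leaves have 10−1 = 9 internal nodes, so there are C_9 of them.

9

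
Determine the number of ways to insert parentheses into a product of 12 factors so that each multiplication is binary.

58786

Parenthesizations of m factors correspond to full binary trees with m leaves, counted by C_{m−1}; m = 12 gives C_11.
C_11 = 58786.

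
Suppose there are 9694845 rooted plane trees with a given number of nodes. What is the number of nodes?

Rooted ordered trees on m nodes are counted by C_{m−1}. The Catalan number equal to 9694845 is C_15.
So the index is 15, and the number of nodes is 15 + 1 = 16.

16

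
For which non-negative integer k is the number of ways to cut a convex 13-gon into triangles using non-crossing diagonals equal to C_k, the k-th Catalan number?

The number of triangulations of a 13-gon is the Catalan number C_11 (index = sides − 2).

11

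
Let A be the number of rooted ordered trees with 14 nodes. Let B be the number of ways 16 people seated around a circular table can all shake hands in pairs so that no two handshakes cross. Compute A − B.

741470

Rooted ordered (plane) trees on m nodes have m−1 edges and are counted by C_{m−1}; m = 14 gives C_13. So A = C_13 = 742900.
With 16 = 2·8 people, non-crossing handshake pairings are non-crossing perfect matchings on a circle, counted by C_8. So B = C_8 = 1430.
A − B = 742900 − 1430 = 741470.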